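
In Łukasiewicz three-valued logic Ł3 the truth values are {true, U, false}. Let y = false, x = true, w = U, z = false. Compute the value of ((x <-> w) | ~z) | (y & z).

true

x <-> w = true <-> U = U  [1 − |1−½|]
~z = ~false = true
(x <-> w) | ~z = U | true = true
y & z = false & false = false
((x <-> w) | ~z) | (y & z) = true | false = true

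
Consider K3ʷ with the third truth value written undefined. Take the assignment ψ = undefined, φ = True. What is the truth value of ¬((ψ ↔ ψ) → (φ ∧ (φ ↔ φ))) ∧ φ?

ψ ↔ ψ = undefined ↔ undefined = undefined
φ ↔ φ = True ↔ True = True
φ ∧ (φ ↔ φ) = True ∧ True = True
(ψ ↔ ψ) → (φ ∧ (φ ↔ φ)) = undefined → True = undefined  [any arg is the third value ⇒ result is the third value]
¬((ψ ↔ ψ) → (φ ∧ (φ ↔ φ))) = ¬undefined = undefined
¬((ψ ↔ ψ) → (φ ∧ (φ ↔ φ))) ∧ φ = undefined ∧ True = undefined

undefined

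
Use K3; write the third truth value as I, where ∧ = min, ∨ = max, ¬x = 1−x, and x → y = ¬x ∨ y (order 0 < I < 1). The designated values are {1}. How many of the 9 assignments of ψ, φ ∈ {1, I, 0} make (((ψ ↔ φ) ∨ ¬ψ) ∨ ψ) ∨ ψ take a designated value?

6

Of the 9 assignments, 6 give a value in {1}.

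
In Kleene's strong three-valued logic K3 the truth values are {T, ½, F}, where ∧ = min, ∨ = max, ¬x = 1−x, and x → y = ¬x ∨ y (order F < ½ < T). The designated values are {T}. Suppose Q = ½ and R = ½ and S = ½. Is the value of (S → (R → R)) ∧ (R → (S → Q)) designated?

No

R → R = ½ → ½ = ½  [¬½ ∨ ½]
S → (R → R) = ½ → ½ = ½
S → Q = ½ → ½ = ½
R → (S → Q) = ½ → ½ = ½
(S → (R → R)) ∧ (R → (S → Q)) = ½ ∧ ½ = ½
½ ∉ {T}.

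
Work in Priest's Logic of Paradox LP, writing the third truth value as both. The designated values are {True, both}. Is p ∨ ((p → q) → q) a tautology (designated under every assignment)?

No

Countermodel: p=False, q=False gives False, which is not designated.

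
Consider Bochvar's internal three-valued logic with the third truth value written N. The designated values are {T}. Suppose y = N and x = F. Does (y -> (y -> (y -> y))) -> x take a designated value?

y -> y = N -> N = N
y -> (y -> y) = N -> N = N
y -> (y -> (y -> y)) = N -> N = N
(y -> (y -> (y -> y))) -> x = N -> F = N
N ∉ {T}.

No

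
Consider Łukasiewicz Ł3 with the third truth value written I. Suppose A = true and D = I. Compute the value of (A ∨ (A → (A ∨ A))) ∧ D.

I

A ∨ A = true ∨ true = true
A → (A ∨ A) = true → true = true
A ∨ (A → (A ∨ A)) = true ∨ true = true
(A ∨ (A → (A ∨ A))) ∧ D = true ∧ I = I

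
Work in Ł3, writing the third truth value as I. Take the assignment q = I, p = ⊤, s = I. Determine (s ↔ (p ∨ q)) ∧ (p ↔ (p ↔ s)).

p ∨ q = ⊤ ∨ I = ⊤
s ↔ (p ∨ q) = I ↔ ⊤ = I  [1 − |½−1|]
p ↔ s = ⊤ ↔ I = I
p ↔ (p ↔ s) = ⊤ ↔ I = I
(s ↔ (p ∨ q)) ∧ (p ↔ (p ↔ s)) = I ∧ I = I

I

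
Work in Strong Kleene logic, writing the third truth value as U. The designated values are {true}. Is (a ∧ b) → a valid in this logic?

No

Countermodel: a=U, b=true gives U, which is not designated.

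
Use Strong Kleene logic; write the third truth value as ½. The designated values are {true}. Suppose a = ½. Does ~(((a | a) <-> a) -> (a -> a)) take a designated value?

a | a = ½ | ½ = ½
(a | a) <-> a = ½ <-> ½ = ½
a -> a = ½ -> ½ = ½  [~½ | ½]
((a | a) <-> a) -> (a -> a) = ½ -> ½ = ½
~(((a | a) <-> a) -> (a -> a)) = ~½ = ½
½ ∉ {true}.

No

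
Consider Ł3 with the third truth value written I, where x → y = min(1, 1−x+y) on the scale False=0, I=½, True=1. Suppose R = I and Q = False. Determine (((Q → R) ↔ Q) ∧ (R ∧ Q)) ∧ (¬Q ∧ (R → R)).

False

Q → R = False → I = True  [min(1, 1−0+½)]
(Q → R) ↔ Q = True ↔ False = False
R ∧ Q = I ∧ False = False
((Q → R) ↔ Q) ∧ (R ∧ Q) = False ∧ False = False
¬Q = ¬False = True
R → R = I → I = True
¬Q ∧ (R → R) = True ∧ True = True
(((Q → R) ↔ Q) ∧ (R ∧ Q)) ∧ (¬Q ∧ (R → R)) = False ∧ True = False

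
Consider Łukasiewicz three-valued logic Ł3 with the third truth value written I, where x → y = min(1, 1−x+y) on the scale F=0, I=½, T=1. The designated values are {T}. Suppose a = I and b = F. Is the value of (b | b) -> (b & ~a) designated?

b | b = F | F = F
~a = ~I = I
b & ~a = F & I = F
(b | b) -> (b & ~a) = F -> F = T
T ∈ {T}.

Yes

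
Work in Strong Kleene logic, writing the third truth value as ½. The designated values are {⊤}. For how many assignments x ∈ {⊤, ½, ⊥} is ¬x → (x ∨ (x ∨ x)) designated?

1

x=⊤: ⊤ ✓
x=½: ½ ·
x=⊥: ⊥ ·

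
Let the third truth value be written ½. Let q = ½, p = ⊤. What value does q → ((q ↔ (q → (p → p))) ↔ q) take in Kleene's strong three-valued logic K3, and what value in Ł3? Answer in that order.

In Kleene's strong three-valued logic K3: p → p = ⊤ → ⊤ = ⊤
q → (p → p) = ½ → ⊤ = ⊤  [¬½ ∨ ⊤]
q ↔ (q → (p → p)) = ½ ↔ ⊤ = ½
(q ↔ (q → (p → p))) ↔ q = ½ ↔ ½ = ½
q → ((q ↔ (q → (p → p))) ↔ q) = ½ → ½ = ½
In Ł3: p → p = ⊤ → ⊤ = ⊤
q → (p → p) = ½ → ⊤ = ⊤
q ↔ (q → (p → p)) = ½ ↔ ⊤ = ½
(q ↔ (q → (p → p))) ↔ q = ½ ↔ ½ = ⊤
q → ((q ↔ (q → (p → p))) ↔ q) = ½ → ⊤ = ⊤
They differ because Kleene's strong three-valued logic K3 and Ł3 treat ½ differently under implication.

½; ⊤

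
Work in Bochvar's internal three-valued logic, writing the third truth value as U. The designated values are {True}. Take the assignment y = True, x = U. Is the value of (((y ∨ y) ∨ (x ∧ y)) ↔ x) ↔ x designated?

y ∨ y = True ∨ True = True
x ∧ y = U ∧ True = U
(y ∨ y) ∨ (x ∧ y) = True ∨ U = U
((y ∨ y) ∨ (x ∧ y)) ↔ x = U ↔ U = U
(((y ∨ y) ∨ (x ∧ y)) ↔ x) ↔ x = U ↔ U = U
U ∉ {True}.

No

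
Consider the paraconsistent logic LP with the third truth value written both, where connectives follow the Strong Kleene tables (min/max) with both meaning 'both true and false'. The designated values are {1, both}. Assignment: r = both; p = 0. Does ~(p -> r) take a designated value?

p -> r = 0 -> both = 1
~(p -> r) = ~1 = 0
0 ∉ {1, both}.

No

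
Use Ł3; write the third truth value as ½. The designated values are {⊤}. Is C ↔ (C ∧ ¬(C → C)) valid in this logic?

Countermodel: C=⊤ gives ⊥, which is not designated.

No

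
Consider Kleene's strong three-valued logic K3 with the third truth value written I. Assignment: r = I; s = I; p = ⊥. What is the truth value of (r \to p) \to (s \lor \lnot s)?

I

r \to p = I \to ⊥ = I
\lnot s = \lnot I = I
s \lor \lnot s = I \lor I = I
(r \to p) \to (s \lor \lnot s) = I \to I = I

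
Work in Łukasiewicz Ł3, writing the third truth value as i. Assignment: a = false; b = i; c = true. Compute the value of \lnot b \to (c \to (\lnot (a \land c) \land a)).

i

\lnot b = \lnot i = i
a \land c = false \land true = false
\lnot (a \land c) = \lnot false = true
\lnot (a \land c) \land a = true \land false = false
c \to (\lnot (a \land c) \land a) = true \to false = false
\lnot b \to (c \to (\lnot (a \land c) \land a)) = i \to false = i  [min(1, 1−½+0)]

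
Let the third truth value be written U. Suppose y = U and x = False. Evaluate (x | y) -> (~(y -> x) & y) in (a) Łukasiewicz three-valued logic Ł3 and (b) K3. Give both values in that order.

True; U

In Łukasiewicz three-valued logic Ł3: x | y = False | U = U
y -> x = U -> False = U  [min(1, 1−½+0)]
~(y -> x) = ~U = U
~(y -> x) & y = U & U = U
(x | y) -> (~(y -> x) & y) = U -> U = True
In K3: x | y = False | U = U
y -> x = U -> False = U
~(y -> x) = ~U = U
~(y -> x) & y = U & U = U
(x | y) -> (~(y -> x) & y) = U -> U = U
They differ because Łukasiewicz three-valued logic Ł3 and K3 treat U differently under implication.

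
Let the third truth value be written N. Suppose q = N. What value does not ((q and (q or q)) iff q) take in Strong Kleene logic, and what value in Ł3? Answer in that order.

In Strong Kleene logic: q or q = N or N = N
q and (q or q) = N and N = N
(q and (q or q)) iff q = N iff N = N
not ((q and (q or q)) iff q) = not N = N
In Ł3: q or q = N or N = N
q and (q or q) = N and N = N
(q and (q or q)) iff q = N iff N = ⊤
not ((q and (q or q)) iff q) = not ⊤ = ⊥
They differ because Strong Kleene logic and Ł3 treat N differently under implication.

N; ⊥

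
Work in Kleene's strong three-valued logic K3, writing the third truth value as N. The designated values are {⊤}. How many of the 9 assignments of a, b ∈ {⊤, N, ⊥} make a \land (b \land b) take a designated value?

1

Designated under: (a=⊤, b=⊤).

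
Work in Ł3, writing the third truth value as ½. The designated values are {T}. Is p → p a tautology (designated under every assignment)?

Every assignment of p over {T, ½, F} gives a value in {T}.
In particular, with p=½: p → p = T.

Yes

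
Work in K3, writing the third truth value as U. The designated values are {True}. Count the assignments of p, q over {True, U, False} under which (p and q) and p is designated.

Designated under: (p=True, q=True).

1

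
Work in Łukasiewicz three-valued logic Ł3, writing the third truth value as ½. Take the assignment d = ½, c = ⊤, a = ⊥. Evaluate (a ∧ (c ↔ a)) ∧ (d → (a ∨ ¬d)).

c ↔ a = ⊤ ↔ ⊥ = ⊥
a ∧ (c ↔ a) = ⊥ ∧ ⊥ = ⊥
¬d = ¬½ = ½
a ∨ ¬d = ⊥ ∨ ½ = ½
d → (a ∨ ¬d) = ½ → ½ = ⊤  [min(1, 1−½+½)]
(a ∧ (c ↔ a)) ∧ (d → (a ∨ ¬d)) = ⊥ ∧ ⊤ = ⊥

⊥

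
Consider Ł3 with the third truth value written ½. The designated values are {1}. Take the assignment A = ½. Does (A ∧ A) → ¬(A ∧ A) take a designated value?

Yes

A ∧ A = ½ ∧ ½ = ½
A ∧ A = ½ ∧ ½ = ½
¬(A ∧ A) = ¬½ = ½
(A ∧ A) → ¬(A ∧ A) = ½ → ½ = 1
1 ∈ {1}.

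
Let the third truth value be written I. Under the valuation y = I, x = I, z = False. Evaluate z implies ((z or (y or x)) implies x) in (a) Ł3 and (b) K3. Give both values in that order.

True; True

In Ł3: y or x = I or I = I
z or (y or x) = False or I = I
(z or (y or x)) implies x = I implies I = True  [min(1, 1−½+½)]
z implies ((z or (y or x)) implies x) = False implies True = True
In K3: y or x = I or I = I
z or (y or x) = False or I = I
(z or (y or x)) implies x = I implies I = I  [not I or I]
z implies ((z or (y or x)) implies x) = False implies I = True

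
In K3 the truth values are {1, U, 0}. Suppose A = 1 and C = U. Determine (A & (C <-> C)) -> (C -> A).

C <-> C = U <-> U = U
A & (C <-> C) = 1 & U = U
C -> A = U -> 1 = 1  [~U | 1]
(A & (C <-> C)) -> (C -> A) = U -> 1 = 1

1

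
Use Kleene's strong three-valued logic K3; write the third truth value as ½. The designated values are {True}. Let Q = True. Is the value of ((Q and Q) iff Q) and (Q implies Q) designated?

Q and Q = True and True = True
(Q and Q) iff Q = True iff True = True
Q implies Q = True implies True = True
((Q and Q) iff Q) and (Q implies Q) = True and True = True
True ∈ {True}.

Yes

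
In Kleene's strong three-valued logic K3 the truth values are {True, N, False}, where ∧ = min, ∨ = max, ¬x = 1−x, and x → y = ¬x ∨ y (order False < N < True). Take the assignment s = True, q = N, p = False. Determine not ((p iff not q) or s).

not q = not N = N
p iff not q = False iff N = N
(p iff not q) or s = N or True = True
not ((p iff not q) or s) = not True = False

False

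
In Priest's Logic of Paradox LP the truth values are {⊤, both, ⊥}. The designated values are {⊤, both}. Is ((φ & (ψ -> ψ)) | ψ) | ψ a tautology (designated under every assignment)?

No

Countermodel: φ=⊥, ψ=⊥ gives ⊥, which is not designated.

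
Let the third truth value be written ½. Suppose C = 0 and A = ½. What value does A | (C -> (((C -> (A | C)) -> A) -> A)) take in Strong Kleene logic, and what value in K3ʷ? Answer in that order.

1; ½

In Strong Kleene logic: A | C = ½ | 0 = ½
C -> (A | C) = 0 -> ½ = 1  [~0 | ½]
(C -> (A | C)) -> A = 1 -> ½ = ½
((C -> (A | C)) -> A) -> A = ½ -> ½ = ½
C -> (((C -> (A | C)) -> A) -> A) = 0 -> ½ = 1
A | (C -> (((C -> (A | C)) -> A) -> A)) = ½ | 1 = 1
In K3ʷ: A | C = ½ | 0 = ½
C -> (A | C) = 0 -> ½ = ½  [any arg is the third value ⇒ result is the third value]
(C -> (A | C)) -> A = ½ -> ½ = ½
((C -> (A | C)) -> A) -> A = ½ -> ½ = ½
C -> (((C -> (A | C)) -> A) -> A) = 0 -> ½ = ½
A | (C -> (((C -> (A | C)) -> A) -> A)) = ½ | ½ = ½
They differ because Strong Kleene logic and K3ʷ treat ½ differently under the binary connectives.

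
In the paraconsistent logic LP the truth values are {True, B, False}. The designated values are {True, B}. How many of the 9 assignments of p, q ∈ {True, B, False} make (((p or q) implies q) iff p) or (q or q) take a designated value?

Of the 9 assignments, 7 give a value in {True, B}.

7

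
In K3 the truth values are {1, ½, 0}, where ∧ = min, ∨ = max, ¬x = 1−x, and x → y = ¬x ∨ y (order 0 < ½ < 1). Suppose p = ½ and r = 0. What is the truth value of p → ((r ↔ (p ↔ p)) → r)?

½

p ↔ p = ½ ↔ ½ = ½
r ↔ (p ↔ p) = 0 ↔ ½ = ½
(r ↔ (p ↔ p)) → r = ½ → 0 = ½
p → ((r ↔ (p ↔ p)) → r) = ½ → ½ = ½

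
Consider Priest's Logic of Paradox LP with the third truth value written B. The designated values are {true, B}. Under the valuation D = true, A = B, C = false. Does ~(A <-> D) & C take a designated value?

No

A <-> D = B <-> true = B
~(A <-> D) = ~B = B
~(A <-> D) & C = B & false = false
false ∉ {true, B}.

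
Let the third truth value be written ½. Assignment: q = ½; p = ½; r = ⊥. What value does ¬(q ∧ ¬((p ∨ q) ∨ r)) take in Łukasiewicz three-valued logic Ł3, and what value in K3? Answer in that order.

½; ½

In Łukasiewicz three-valued logic Ł3: p ∨ q = ½ ∨ ½ = ½
(p ∨ q) ∨ r = ½ ∨ ⊥ = ½
¬((p ∨ q) ∨ r) = ¬½ = ½
q ∧ ¬((p ∨ q) ∨ r) = ½ ∧ ½ = ½
¬(q ∧ ¬((p ∨ q) ∨ r)) = ¬½ = ½
In K3: p ∨ q = ½ ∨ ½ = ½
(p ∨ q) ∨ r = ½ ∨ ⊥ = ½
¬((p ∨ q) ∨ r) = ¬½ = ½
q ∧ ¬((p ∨ q) ∨ r) = ½ ∧ ½ = ½
¬(q ∧ ¬((p ∨ q) ∨ r)) = ¬½ = ½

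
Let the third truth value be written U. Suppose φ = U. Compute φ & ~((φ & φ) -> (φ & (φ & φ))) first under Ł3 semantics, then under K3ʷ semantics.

In Ł3: φ & φ = U & U = U
φ & φ = U & U = U
φ & (φ & φ) = U & U = U
(φ & φ) -> (φ & (φ & φ)) = U -> U = True
~((φ & φ) -> (φ & (φ & φ))) = ~True = False
φ & ~((φ & φ) -> (φ & (φ & φ))) = U & False = False
In K3ʷ: φ & φ = U & U = U
φ & φ = U & U = U
φ & (φ & φ) = U & U = U
(φ & φ) -> (φ & (φ & φ)) = U -> U = U  [any arg is the third value ⇒ result is the third value]
~((φ & φ) -> (φ & (φ & φ))) = ~U = U
φ & ~((φ & φ) -> (φ & (φ & φ))) = U & U = U
They differ because Ł3 and K3ʷ treat U differently under the binary connectives.

False; U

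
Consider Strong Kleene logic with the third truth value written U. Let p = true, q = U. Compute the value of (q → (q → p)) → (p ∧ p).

true

q → p = U → true = true
q → (q → p) = U → true = true
p ∧ p = true ∧ true = true
(q → (q → p)) → (p ∧ p) = true → true = true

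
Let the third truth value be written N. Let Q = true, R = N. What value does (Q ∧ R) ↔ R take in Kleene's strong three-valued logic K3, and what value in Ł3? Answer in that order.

N; true

In Kleene's strong three-valued logic K3: Q ∧ R = true ∧ N = N
(Q ∧ R) ↔ R = N ↔ N = N
In Ł3: Q ∧ R = true ∧ N = N
(Q ∧ R) ↔ R = N ↔ N = true  [1 − |½−½|]
They differ because Kleene's strong three-valued logic K3 and Ł3 treat N differently under implication.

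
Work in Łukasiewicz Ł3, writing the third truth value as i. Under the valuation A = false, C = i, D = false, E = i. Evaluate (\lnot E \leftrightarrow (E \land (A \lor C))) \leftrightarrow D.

false

\lnot E = \lnot i = i
A \lor C = false \lor i = i
E \land (A \lor C) = i \land i = i
\lnot E \leftrightarrow (E \land (A \lor C)) = i \leftrightarrow i = true  [1 − |½−½|]
(\lnot E \leftrightarrow (E \land (A \lor C))) \leftrightarrow D = true \leftrightarrow false = false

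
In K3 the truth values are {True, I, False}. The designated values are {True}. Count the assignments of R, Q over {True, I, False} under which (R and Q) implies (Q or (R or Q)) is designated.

Of the 9 assignments, 8 give a value in {True}.

8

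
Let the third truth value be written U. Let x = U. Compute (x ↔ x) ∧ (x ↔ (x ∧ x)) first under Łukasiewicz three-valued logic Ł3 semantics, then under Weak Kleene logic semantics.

T; U

In Łukasiewicz three-valued logic Ł3: x ↔ x = U ↔ U = T  [1 − |½−½|]
x ∧ x = U ∧ U = U
x ↔ (x ∧ x) = U ↔ U = T
(x ↔ x) ∧ (x ↔ (x ∧ x)) = T ∧ T = T
In Weak Kleene logic: x ↔ x = U ↔ U = U
x ∧ x = U ∧ U = U
x ↔ (x ∧ x) = U ↔ U = U
(x ↔ x) ∧ (x ↔ (x ∧ x)) = U ∧ U = U
They differ because Łukasiewicz three-valued logic Ł3 and Weak Kleene logic treat U differently under the binary connectives.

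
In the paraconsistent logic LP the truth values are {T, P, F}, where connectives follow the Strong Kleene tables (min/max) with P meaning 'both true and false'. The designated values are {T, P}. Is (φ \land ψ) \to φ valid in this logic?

Every assignment of φ, ψ over {T, P, F} gives a value in {T, P}.
In particular, with φ=P, ψ=P: (φ \land ψ) \to φ = P.

Yes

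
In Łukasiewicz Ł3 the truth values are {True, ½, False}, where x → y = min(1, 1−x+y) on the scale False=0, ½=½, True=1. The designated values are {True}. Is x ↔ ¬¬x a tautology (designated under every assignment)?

Yes

Every assignment of x over {True, ½, False} gives a value in {True}.
In particular, with x=½: x ↔ ¬¬x = True.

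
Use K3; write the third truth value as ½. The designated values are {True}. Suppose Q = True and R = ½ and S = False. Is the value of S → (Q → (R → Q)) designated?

Yes

R → Q = ½ → True = True  [¬½ ∨ True]
Q → (R → Q) = True → True = True
S → (Q → (R → Q)) = False → True = True
True ∈ {True}.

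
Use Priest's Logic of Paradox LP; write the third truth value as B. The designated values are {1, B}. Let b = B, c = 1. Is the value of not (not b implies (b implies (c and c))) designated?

No

not b = not B = B
c and c = 1 and 1 = 1
b implies (c and c) = B implies 1 = 1  [not B or 1]
not b implies (b implies (c and c)) = B implies 1 = 1
not (not b implies (b implies (c and c))) = not 1 = 0
0 ∉ {1, B}.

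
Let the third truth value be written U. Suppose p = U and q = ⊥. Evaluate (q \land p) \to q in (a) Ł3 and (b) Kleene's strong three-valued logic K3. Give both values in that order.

⊤; ⊤

In Ł3: q \land p = ⊥ \land U = ⊥
(q \land p) \to q = ⊥ \to ⊥ = ⊤
In Kleene's strong three-valued logic K3: q \land p = ⊥ \land U = ⊥
(q \land p) \to q = ⊥ \to ⊥ = ⊤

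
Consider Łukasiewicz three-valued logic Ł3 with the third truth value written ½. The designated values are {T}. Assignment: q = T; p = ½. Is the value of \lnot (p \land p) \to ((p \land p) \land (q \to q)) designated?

p \land p = ½ \land ½ = ½
\lnot (p \land p) = \lnot ½ = ½
p \land p = ½ \land ½ = ½
q \to q = T \to T = T
(p \land p) \land (q \to q) = ½ \land T = ½
\lnot (p \land p) \to ((p \land p) \land (q \to q)) = ½ \to ½ = T  [min(1, 1−½+½)]
T ∈ {T}.

Yes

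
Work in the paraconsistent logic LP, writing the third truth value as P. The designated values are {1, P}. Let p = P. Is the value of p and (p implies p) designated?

Yes

p implies p = P implies P = P
p and (p implies p) = P and P = P
P ∈ {1, P}.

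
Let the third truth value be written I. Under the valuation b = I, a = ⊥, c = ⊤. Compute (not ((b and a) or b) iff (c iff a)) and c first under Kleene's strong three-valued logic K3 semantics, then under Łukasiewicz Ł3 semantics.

In Kleene's strong three-valued logic K3: b and a = I and ⊥ = ⊥
(b and a) or b = ⊥ or I = I
not ((b and a) or b) = not I = I
c iff a = ⊤ iff ⊥ = ⊥
not ((b and a) or b) iff (c iff a) = I iff ⊥ = I
(not ((b and a) or b) iff (c iff a)) and c = I and ⊤ = I
In Łukasiewicz Ł3: b and a = I and ⊥ = ⊥
(b and a) or b = ⊥ or I = I
not ((b and a) or b) = not I = I
c iff a = ⊤ iff ⊥ = ⊥
not ((b and a) or b) iff (c iff a) = I iff ⊥ = I  [1 − |½−0|]
(not ((b and a) or b) iff (c iff a)) and c = I and ⊤ = I

I; I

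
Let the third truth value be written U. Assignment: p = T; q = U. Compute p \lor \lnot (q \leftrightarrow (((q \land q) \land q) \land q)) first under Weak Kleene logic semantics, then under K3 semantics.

U; T

In Weak Kleene logic: q \land q = U \land U = U
(q \land q) \land q = U \land U = U
((q \land q) \land q) \land q = U \land U = U
q \leftrightarrow (((q \land q) \land q) \land q) = U \leftrightarrow U = U
\lnot (q \leftrightarrow (((q \land q) \land q) \land q)) = \lnot U = U
p \lor \lnot (q \leftrightarrow (((q \land q) \land q) \land q)) = T \lor U = U
In K3: q \land q = U \land U = U
(q \land q) \land q = U \land U = U
((q \land q) \land q) \land q = U \land U = U
q \leftrightarrow (((q \land q) \land q) \land q) = U \leftrightarrow U = U
\lnot (q \leftrightarrow (((q \land q) \land q) \land q)) = \lnot U = U
p \lor \lnot (q \leftrightarrow (((q \land q) \land q) \land q)) = T \lor U = T
They differ because Weak Kleene logic and K3 treat U differently under the binary connectives.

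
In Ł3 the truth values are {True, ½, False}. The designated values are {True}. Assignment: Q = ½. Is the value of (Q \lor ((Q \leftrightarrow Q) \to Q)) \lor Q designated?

Q \leftrightarrow Q = ½ \leftrightarrow ½ = True
(Q \leftrightarrow Q) \to Q = True \to ½ = ½
Q \lor ((Q \leftrightarrow Q) \to Q) = ½ \lor ½ = ½
(Q \lor ((Q \leftrightarrow Q) \to Q)) \lor Q = ½ \lor ½ = ½
½ ∉ {True}.

No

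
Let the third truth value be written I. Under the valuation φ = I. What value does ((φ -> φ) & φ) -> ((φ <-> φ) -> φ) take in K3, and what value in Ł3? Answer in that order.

In K3: φ -> φ = I -> I = I  [~I | I]
(φ -> φ) & φ = I & I = I
φ <-> φ = I <-> I = I
(φ <-> φ) -> φ = I -> I = I
((φ -> φ) & φ) -> ((φ <-> φ) -> φ) = I -> I = I
In Ł3: φ -> φ = I -> I = ⊤  [min(1, 1−½+½)]
(φ -> φ) & φ = ⊤ & I = I
φ <-> φ = I <-> I = ⊤
(φ <-> φ) -> φ = ⊤ -> I = I
((φ -> φ) & φ) -> ((φ <-> φ) -> φ) = I -> I = ⊤
They differ because K3 and Ł3 treat I differently under implication.

I; ⊤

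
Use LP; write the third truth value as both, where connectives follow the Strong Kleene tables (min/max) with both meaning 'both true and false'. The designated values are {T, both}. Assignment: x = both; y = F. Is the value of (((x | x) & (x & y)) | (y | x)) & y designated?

No

x | x = both | both = both
x & y = both & F = F
(x | x) & (x & y) = both & F = F
y | x = F | both = both
((x | x) & (x & y)) | (y | x) = F | both = both
(((x | x) & (x & y)) | (y | x)) & y = both & F = F
F ∉ {T, both}.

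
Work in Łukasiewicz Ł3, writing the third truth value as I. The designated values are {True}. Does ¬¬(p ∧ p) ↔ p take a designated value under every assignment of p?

Yes

Every assignment of p over {True, I, False} gives a value in {True}.
In particular, with p=I: ¬¬(p ∧ p) ↔ p = True.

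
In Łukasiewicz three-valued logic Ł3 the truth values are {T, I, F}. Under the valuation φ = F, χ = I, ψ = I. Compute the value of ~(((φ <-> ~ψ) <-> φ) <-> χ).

~ψ = ~I = I
φ <-> ~ψ = F <-> I = I
(φ <-> ~ψ) <-> φ = I <-> F = I
((φ <-> ~ψ) <-> φ) <-> χ = I <-> I = T
~(((φ <-> ~ψ) <-> φ) <-> χ) = ~T = F

F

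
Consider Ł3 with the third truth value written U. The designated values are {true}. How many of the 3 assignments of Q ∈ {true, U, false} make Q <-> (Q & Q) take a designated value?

Q=true: true ✓
Q=U: true ✓
Q=false: true ✓

3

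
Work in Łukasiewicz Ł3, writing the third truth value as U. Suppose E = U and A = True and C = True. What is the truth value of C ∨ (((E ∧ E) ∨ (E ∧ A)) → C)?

E ∧ E = U ∧ U = U
E ∧ A = U ∧ True = U
(E ∧ E) ∨ (E ∧ A) = U ∨ U = U
((E ∧ E) ∨ (E ∧ A)) → C = U → True = True  [min(1, 1−½+1)]
C ∨ (((E ∧ E) ∨ (E ∧ A)) → C) = True ∨ True = True

True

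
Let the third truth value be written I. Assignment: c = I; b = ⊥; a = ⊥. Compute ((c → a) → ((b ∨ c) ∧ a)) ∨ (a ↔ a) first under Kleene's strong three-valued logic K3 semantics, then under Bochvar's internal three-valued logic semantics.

In Kleene's strong three-valued logic K3: c → a = I → ⊥ = I  [¬I ∨ ⊥]
b ∨ c = ⊥ ∨ I = I
(b ∨ c) ∧ a = I ∧ ⊥ = ⊥
(c → a) → ((b ∨ c) ∧ a) = I → ⊥ = I
a ↔ a = ⊥ ↔ ⊥ = ⊤
((c → a) → ((b ∨ c) ∧ a)) ∨ (a ↔ a) = I ∨ ⊤ = ⊤
In Bochvar's internal three-valued logic: c → a = I → ⊥ = I  [any arg is the third value ⇒ result is the third value]
b ∨ c = ⊥ ∨ I = I
(b ∨ c) ∧ a = I ∧ ⊥ = I
(c → a) → ((b ∨ c) ∧ a) = I → I = I
a ↔ a = ⊥ ↔ ⊥ = ⊤
((c → a) → ((b ∨ c) ∧ a)) ∨ (a ↔ a) = I ∨ ⊤ = I
They differ because Kleene's strong three-valued logic K3 and Bochvar's internal three-valued logic treat I differently under the binary connectives.

⊤; I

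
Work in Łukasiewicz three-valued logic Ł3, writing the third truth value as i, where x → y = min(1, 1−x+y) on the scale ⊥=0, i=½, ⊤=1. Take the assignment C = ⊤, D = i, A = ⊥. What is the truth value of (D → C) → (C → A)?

D → C = i → ⊤ = ⊤  [min(1, 1−½+1)]
C → A = ⊤ → ⊥ = ⊥
(D → C) → (C → A) = ⊤ → ⊥ = ⊥

⊥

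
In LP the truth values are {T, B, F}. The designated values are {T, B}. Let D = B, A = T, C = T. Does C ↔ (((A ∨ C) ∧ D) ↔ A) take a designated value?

A ∨ C = T ∨ T = T
(A ∨ C) ∧ D = T ∧ B = B
((A ∨ C) ∧ D) ↔ A = B ↔ T = B
C ↔ (((A ∨ C) ∧ D) ↔ A) = T ↔ B = B
B ∈ {T, B}.

Yes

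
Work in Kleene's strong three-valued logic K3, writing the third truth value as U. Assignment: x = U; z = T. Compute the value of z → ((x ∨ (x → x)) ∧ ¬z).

F

x → x = U → U = U  [¬U ∨ U]
x ∨ (x → x) = U ∨ U = U
¬z = ¬T = F
(x ∨ (x → x)) ∧ ¬z = U ∧ F = F
z → ((x ∨ (x → x)) ∧ ¬z) = T → F = F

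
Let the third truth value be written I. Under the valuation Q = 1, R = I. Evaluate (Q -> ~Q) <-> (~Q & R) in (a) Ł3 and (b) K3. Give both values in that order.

1; 1

In Ł3: ~Q = ~1 = 0
Q -> ~Q = 1 -> 0 = 0
~Q = ~1 = 0
~Q & R = 0 & I = 0
(Q -> ~Q) <-> (~Q & R) = 0 <-> 0 = 1
In K3: ~Q = ~1 = 0
Q -> ~Q = 1 -> 0 = 0
~Q = ~1 = 0
~Q & R = 0 & I = 0
(Q -> ~Q) <-> (~Q & R) = 0 <-> 0 = 1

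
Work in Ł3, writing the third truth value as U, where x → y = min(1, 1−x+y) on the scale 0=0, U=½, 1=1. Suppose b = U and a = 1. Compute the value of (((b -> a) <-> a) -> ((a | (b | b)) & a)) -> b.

b -> a = U -> 1 = 1  [min(1, 1−½+1)]
(b -> a) <-> a = 1 <-> 1 = 1
b | b = U | U = U
a | (b | b) = 1 | U = 1
(a | (b | b)) & a = 1 & 1 = 1
((b -> a) <-> a) -> ((a | (b | b)) & a) = 1 -> 1 = 1
(((b -> a) <-> a) -> ((a | (b | b)) & a)) -> b = 1 -> U = U

U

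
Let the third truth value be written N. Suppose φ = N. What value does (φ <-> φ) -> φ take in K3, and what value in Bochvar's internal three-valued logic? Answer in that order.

N; N

In K3: φ <-> φ = N <-> N = N
(φ <-> φ) -> φ = N -> N = N
In Bochvar's internal three-valued logic: φ <-> φ = N <-> N = N
(φ <-> φ) -> φ = N -> N = N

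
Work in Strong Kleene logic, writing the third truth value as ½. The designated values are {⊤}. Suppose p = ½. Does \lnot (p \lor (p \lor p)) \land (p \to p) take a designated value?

p \lor p = ½ \lor ½ = ½
p \lor (p \lor p) = ½ \lor ½ = ½
\lnot (p \lor (p \lor p)) = \lnot ½ = ½
p \to p = ½ \to ½ = ½  [\lnot ½ \lor ½]
\lnot (p \lor (p \lor p)) \land (p \to p) = ½ \land ½ = ½
½ ∉ {⊤}.

No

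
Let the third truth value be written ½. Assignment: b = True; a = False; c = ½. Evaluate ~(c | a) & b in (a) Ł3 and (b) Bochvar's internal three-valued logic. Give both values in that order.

½; ½

In Ł3: c | a = ½ | False = ½
~(c | a) = ~½ = ½
~(c | a) & b = ½ & True = ½
In Bochvar's internal three-valued logic: c | a = ½ | False = ½
~(c | a) = ~½ = ½
~(c | a) & b = ½ & True = ½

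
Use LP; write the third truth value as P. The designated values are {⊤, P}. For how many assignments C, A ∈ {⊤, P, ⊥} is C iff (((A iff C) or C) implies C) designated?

Of the 9 assignments, 8 give a value in {⊤, P}.

8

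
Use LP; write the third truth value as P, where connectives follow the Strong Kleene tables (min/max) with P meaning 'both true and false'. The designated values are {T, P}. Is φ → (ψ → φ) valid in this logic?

Yes

Every assignment of φ, ψ over {T, P, F} gives a value in {T, P}.
In particular, with φ=P, ψ=P: φ → (ψ → φ) = P.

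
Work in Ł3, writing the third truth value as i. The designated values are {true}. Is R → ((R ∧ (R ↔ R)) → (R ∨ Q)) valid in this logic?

Yes

Every assignment of R, Q over {true, i, false} gives a value in {true}.
In particular, with R=i, Q=i: R → ((R ∧ (R ↔ R)) → (R ∨ Q)) = true.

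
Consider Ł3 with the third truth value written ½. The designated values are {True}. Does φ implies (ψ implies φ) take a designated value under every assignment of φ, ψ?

Yes

Every assignment of φ, ψ over {True, ½, False} gives a value in {True}.
In particular, with φ=½, ψ=½: φ implies (ψ implies φ) = True.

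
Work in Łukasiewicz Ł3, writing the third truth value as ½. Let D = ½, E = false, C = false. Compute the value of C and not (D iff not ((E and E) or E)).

false

E and E = false and false = false
(E and E) or E = false or false = false
not ((E and E) or E) = not false = true
D iff not ((E and E) or E) = ½ iff true = ½  [1 − |½−1|]
not (D iff not ((E and E) or E)) = not ½ = ½
C and not (D iff not ((E and E) or E)) = false and ½ = false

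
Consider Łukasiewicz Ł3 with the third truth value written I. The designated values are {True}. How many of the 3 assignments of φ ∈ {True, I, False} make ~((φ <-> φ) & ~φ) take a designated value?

φ=True: True ✓
φ=I: I ·
φ=False: False ·

1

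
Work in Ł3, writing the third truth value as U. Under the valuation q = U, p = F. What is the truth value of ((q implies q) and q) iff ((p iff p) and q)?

q implies q = U implies U = T  [min(1, 1−½+½)]
(q implies q) and q = T and U = U
p iff p = F iff F = T
(p iff p) and q = T and U = U
((q implies q) and q) iff ((p iff p) and q) = U iff U = T

T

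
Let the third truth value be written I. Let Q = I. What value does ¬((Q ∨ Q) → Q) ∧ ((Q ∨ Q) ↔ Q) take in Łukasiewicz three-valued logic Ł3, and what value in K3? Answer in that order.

In Łukasiewicz three-valued logic Ł3: Q ∨ Q = I ∨ I = I
(Q ∨ Q) → Q = I → I = ⊤  [min(1, 1−½+½)]
¬((Q ∨ Q) → Q) = ¬⊤ = ⊥
Q ∨ Q = I ∨ I = I
(Q ∨ Q) ↔ Q = I ↔ I = ⊤
¬((Q ∨ Q) → Q) ∧ ((Q ∨ Q) ↔ Q) = ⊥ ∧ ⊤ = ⊥
In K3: Q ∨ Q = I ∨ I = I
(Q ∨ Q) → Q = I → I = I  [¬I ∨ I]
¬((Q ∨ Q) → Q) = ¬I = I
Q ∨ Q = I ∨ I = I
(Q ∨ Q) ↔ Q = I ↔ I = I
¬((Q ∨ Q) → Q) ∧ ((Q ∨ Q) ↔ Q) = I ∧ I = I
They differ because Łukasiewicz three-valued logic Ł3 and K3 treat I differently under implication.

⊥; I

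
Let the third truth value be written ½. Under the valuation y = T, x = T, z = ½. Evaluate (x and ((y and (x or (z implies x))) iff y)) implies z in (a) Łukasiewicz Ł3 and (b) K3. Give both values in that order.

In Łukasiewicz Ł3: z implies x = ½ implies T = T  [min(1, 1−½+1)]
x or (z implies x) = T or T = T
y and (x or (z implies x)) = T and T = T
(y and (x or (z implies x))) iff y = T iff T = T
x and ((y and (x or (z implies x))) iff y) = T and T = T
(x and ((y and (x or (z implies x))) iff y)) implies z = T implies ½ = ½
In K3: z implies x = ½ implies T = T  [not ½ or T]
x or (z implies x) = T or T = T
y and (x or (z implies x)) = T and T = T
(y and (x or (z implies x))) iff y = T iff T = T
x and ((y and (x or (z implies x))) iff y) = T and T = T
(x and ((y and (x or (z implies x))) iff y)) implies z = T implies ½ = ½

½; ½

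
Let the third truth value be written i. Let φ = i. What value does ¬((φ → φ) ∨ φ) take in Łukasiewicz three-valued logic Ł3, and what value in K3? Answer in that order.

F; i

In Łukasiewicz three-valued logic Ł3: φ → φ = i → i = T
(φ → φ) ∨ φ = T ∨ i = T
¬((φ → φ) ∨ φ) = ¬T = F
In K3: φ → φ = i → i = i  [¬i ∨ i]
(φ → φ) ∨ φ = i ∨ i = i
¬((φ → φ) ∨ φ) = ¬i = i
They differ because Łukasiewicz three-valued logic Ł3 and K3 treat i differently under implication.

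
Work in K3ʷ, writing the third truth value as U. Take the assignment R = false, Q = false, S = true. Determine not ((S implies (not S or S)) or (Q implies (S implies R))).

not S = not true = false
not S or S = false or true = true
S implies (not S or S) = true implies true = true
S implies R = true implies false = false
Q implies (S implies R) = false implies false = true
(S implies (not S or S)) or (Q implies (S implies R)) = true or true = true
not ((S implies (not S or S)) or (Q implies (S implies R))) = not true = false

false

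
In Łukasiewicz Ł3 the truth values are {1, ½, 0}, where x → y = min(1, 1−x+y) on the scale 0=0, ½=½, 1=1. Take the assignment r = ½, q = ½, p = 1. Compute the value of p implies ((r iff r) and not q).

½

r iff r = ½ iff ½ = 1
not q = not ½ = ½
(r iff r) and not q = 1 and ½ = ½
p implies ((r iff r) and not q) = 1 implies ½ = ½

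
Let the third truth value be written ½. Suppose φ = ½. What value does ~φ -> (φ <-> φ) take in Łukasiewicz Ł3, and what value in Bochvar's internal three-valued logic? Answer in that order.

In Łukasiewicz Ł3: ~φ = ~½ = ½
φ <-> φ = ½ <-> ½ = 1  [1 − |½−½|]
~φ -> (φ <-> φ) = ½ -> 1 = 1
In Bochvar's internal three-valued logic: ~φ = ~½ = ½
φ <-> φ = ½ <-> ½ = ½
~φ -> (φ <-> φ) = ½ -> ½ = ½
They differ because Łukasiewicz Ł3 and Bochvar's internal three-valued logic treat ½ differently under the binary connectives.

1; ½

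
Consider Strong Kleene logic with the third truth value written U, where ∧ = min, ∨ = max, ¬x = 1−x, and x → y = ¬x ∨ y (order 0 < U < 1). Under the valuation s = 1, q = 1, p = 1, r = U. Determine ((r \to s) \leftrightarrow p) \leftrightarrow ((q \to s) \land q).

1

r \to s = U \to 1 = 1  [\lnot U \lor 1]
(r \to s) \leftrightarrow p = 1 \leftrightarrow 1 = 1
q \to s = 1 \to 1 = 1
(q \to s) \land q = 1 \land 1 = 1
((r \to s) \leftrightarrow p) \leftrightarrow ((q \to s) \land q) = 1 \leftrightarrow 1 = 1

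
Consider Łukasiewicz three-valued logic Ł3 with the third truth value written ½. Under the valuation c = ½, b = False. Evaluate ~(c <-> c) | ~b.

c <-> c = ½ <-> ½ = True
~(c <-> c) = ~True = False
~b = ~False = True
~(c <-> c) | ~b = False | True = True

True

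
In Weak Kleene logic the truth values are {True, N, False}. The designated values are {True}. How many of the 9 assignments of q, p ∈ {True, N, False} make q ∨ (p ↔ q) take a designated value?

3

Designated under: (q=True, p=True); (q=True, p=False); (q=False, p=False).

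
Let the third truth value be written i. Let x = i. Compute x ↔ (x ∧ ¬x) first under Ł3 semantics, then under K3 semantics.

T; i

In Ł3: ¬x = ¬i = i
x ∧ ¬x = i ∧ i = i
x ↔ (x ∧ ¬x) = i ↔ i = T
In K3: ¬x = ¬i = i
x ∧ ¬x = i ∧ i = i
x ↔ (x ∧ ¬x) = i ↔ i = i
They differ because Ł3 and K3 treat i differently under implication.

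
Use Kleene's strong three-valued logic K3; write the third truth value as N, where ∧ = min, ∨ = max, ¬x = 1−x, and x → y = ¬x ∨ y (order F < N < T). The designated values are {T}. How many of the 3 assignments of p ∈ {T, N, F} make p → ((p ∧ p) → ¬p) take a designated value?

1

p=T: F ·
p=N: N ·
p=F: T ✓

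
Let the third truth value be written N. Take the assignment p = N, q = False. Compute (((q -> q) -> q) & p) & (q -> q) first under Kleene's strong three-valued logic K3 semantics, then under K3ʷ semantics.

In Kleene's strong three-valued logic K3: q -> q = False -> False = True
(q -> q) -> q = True -> False = False
((q -> q) -> q) & p = False & N = False
q -> q = False -> False = True
(((q -> q) -> q) & p) & (q -> q) = False & True = False
In K3ʷ: q -> q = False -> False = True
(q -> q) -> q = True -> False = False
((q -> q) -> q) & p = False & N = N
q -> q = False -> False = True
(((q -> q) -> q) & p) & (q -> q) = N & True = N
They differ because Kleene's strong three-valued logic K3 and K3ʷ treat N differently under the binary connectives.

False; N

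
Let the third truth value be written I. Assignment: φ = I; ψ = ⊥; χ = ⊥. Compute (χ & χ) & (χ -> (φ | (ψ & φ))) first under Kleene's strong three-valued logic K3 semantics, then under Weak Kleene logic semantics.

In Kleene's strong three-valued logic K3: χ & χ = ⊥ & ⊥ = ⊥
ψ & φ = ⊥ & I = ⊥
φ | (ψ & φ) = I | ⊥ = I
χ -> (φ | (ψ & φ)) = ⊥ -> I = ⊤  [~⊥ | I]
(χ & χ) & (χ -> (φ | (ψ & φ))) = ⊥ & ⊤ = ⊥
In Weak Kleene logic: χ & χ = ⊥ & ⊥ = ⊥
ψ & φ = ⊥ & I = I
φ | (ψ & φ) = I | I = I
χ -> (φ | (ψ & φ)) = ⊥ -> I = I  [any arg is the third value ⇒ result is the third value]
(χ & χ) & (χ -> (φ | (ψ & φ))) = ⊥ & I = I
They differ because Kleene's strong three-valued logic K3 and Weak Kleene logic treat I differently under the binary connectives.

⊥; I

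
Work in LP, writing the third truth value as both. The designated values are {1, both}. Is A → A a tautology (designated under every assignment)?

Every assignment of A over {1, both, 0} gives a value in {1, both}.
In particular, with A=both: A → A = both.

Yes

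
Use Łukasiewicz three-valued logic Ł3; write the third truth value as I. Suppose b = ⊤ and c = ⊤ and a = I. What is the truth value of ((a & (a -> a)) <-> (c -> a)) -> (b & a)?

I

a -> a = I -> I = ⊤  [min(1, 1−½+½)]
a & (a -> a) = I & ⊤ = I
c -> a = ⊤ -> I = I
(a & (a -> a)) <-> (c -> a) = I <-> I = ⊤
b & a = ⊤ & I = I
((a & (a -> a)) <-> (c -> a)) -> (b & a) = ⊤ -> I = I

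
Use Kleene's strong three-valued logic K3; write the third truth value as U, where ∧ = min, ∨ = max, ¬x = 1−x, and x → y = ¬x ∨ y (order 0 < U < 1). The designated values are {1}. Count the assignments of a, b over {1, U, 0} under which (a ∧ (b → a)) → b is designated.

5

Of the 9 assignments, 5 give a value in {1}.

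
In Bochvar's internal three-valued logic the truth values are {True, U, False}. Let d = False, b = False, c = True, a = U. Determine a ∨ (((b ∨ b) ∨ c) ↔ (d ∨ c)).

b ∨ b = False ∨ False = False
(b ∨ b) ∨ c = False ∨ True = True
d ∨ c = False ∨ True = True
((b ∨ b) ∨ c) ↔ (d ∨ c) = True ↔ True = True
a ∨ (((b ∨ b) ∨ c) ↔ (d ∨ c)) = U ∨ True = U

U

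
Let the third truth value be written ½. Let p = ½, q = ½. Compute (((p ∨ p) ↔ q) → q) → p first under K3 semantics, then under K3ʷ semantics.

½; ½

In K3: p ∨ p = ½ ∨ ½ = ½
(p ∨ p) ↔ q = ½ ↔ ½ = ½
((p ∨ p) ↔ q) → q = ½ → ½ = ½  [¬½ ∨ ½]
(((p ∨ p) ↔ q) → q) → p = ½ → ½ = ½
In K3ʷ: p ∨ p = ½ ∨ ½ = ½
(p ∨ p) ↔ q = ½ ↔ ½ = ½
((p ∨ p) ↔ q) → q = ½ → ½ = ½
(((p ∨ p) ↔ q) → q) → p = ½ → ½ = ½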